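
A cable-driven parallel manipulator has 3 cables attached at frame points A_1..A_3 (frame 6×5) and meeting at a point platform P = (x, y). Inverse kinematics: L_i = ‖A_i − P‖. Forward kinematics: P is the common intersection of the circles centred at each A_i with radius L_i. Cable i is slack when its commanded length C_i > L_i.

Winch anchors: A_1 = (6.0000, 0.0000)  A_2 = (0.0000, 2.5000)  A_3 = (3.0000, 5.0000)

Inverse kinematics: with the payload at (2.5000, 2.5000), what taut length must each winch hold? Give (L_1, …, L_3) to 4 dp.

(4.3012, 2.5000, 2.5495)

cable 1: Δx=3.5000, Δy=-2.5000; L_1 = √(Δx²+Δy²) = 4.3012
cable 2: Δx=-2.5000, Δy=0.0000; L_2 = √(Δx²+Δy²) = 2.5000
cable 3: Δx=0.5000, Δy=2.5000; L_3 = √(Δx²+Δy²) = 2.5495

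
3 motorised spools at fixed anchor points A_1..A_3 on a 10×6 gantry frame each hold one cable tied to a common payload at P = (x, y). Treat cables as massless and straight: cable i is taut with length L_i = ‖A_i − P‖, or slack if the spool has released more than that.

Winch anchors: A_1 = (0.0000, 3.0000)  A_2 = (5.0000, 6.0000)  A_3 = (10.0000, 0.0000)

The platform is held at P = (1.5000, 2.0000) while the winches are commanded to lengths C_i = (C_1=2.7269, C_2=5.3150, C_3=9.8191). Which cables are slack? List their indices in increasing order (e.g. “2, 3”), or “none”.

i=1: geometric 1.8028 vs commanded 2.7269 ⇒ slack
i=2: geometric 5.3151 vs commanded 5.3150 ⇒ taut
i=3: geometric 8.7321 vs commanded 9.8191 ⇒ slack

1, 3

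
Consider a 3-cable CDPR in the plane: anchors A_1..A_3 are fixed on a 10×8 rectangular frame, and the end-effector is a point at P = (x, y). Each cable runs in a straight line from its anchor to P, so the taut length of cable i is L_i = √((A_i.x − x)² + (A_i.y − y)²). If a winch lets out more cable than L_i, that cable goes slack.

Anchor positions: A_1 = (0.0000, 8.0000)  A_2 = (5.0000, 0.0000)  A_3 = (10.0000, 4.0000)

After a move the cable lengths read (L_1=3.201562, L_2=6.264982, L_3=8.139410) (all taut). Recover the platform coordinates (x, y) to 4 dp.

circle eqns → linear via eq_j − eq_1; set q_j = A_j·A_j − L_j²
q_1 = 0.0000+64.0000−10.2500 = 53.7500
-10.0000·x + 16.0000·y = q_1−q_2 = 68.0000
-20.0000·x + 8.0000·y = q_1−q_3 = 4.0000
solve first two rows → x=2.0000, y=5.5000

(2.0000, 5.5000)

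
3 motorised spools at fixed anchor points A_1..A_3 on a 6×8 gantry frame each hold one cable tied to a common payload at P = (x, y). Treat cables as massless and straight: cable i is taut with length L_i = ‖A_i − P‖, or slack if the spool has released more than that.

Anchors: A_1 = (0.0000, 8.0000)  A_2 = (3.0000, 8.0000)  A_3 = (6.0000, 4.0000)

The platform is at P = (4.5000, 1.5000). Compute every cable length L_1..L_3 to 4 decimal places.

(7.9057, 6.6708, 2.9155)

L_1: Δ = A_1−P = (-4.5000, 6.5000) → ‖Δ‖ = √62.5000 = 7.9057
L_2: Δ = A_2−P = (-1.5000, 6.5000) → ‖Δ‖ = √44.5000 = 6.6708
L_3: Δ = A_3−P = (1.5000, 2.5000) → ‖Δ‖ = √8.5000 = 2.9155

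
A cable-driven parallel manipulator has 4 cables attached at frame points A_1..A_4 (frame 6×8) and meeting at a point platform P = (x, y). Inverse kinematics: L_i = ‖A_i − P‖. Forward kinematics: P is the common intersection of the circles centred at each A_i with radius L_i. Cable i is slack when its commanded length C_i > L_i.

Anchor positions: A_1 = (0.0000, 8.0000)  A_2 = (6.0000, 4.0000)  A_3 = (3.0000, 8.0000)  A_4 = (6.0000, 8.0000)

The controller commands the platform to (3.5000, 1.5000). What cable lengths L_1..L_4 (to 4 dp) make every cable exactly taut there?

cable 1: Δx=-3.5000, Δy=6.5000; L_1 = √(Δx²+Δy²) = 7.3824
cable 2: Δx=2.5000, Δy=2.5000; L_2 = √(Δx²+Δy²) = 3.5355
cable 3: Δx=-0.5000, Δy=6.5000; L_3 = √(Δx²+Δy²) = 6.5192
cable 4: Δx=2.5000, Δy=6.5000; L_4 = √(Δx²+Δy²) = 6.9642

(7.3824, 3.5355, 6.5192, 6.9642)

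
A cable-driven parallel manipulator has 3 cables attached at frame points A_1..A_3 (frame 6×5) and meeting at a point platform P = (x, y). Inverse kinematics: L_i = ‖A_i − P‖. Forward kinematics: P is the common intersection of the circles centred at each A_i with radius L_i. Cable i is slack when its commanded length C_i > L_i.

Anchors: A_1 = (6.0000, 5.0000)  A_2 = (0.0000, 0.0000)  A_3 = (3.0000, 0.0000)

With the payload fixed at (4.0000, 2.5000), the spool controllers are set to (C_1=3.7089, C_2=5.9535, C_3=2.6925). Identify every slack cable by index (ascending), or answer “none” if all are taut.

i=1: geometric 3.2016 vs commanded 3.7089 ⇒ slack
i=2: geometric 4.7170 vs commanded 5.9535 ⇒ slack
i=3: geometric 2.6926 vs commanded 2.6925 ⇒ taut

1, 2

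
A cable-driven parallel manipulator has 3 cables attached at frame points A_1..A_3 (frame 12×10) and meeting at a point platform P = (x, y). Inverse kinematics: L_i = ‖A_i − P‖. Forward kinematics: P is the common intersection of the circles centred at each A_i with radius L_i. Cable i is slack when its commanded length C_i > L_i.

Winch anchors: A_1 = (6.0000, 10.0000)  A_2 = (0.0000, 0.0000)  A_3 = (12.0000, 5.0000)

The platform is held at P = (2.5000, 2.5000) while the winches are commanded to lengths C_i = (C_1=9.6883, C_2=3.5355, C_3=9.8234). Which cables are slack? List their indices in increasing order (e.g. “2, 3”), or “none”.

1

i=1: geometric 8.2765 vs commanded 9.6883 ⇒ slack
i=2: geometric 3.5355 vs commanded 3.5355 ⇒ taut
i=3: geometric 9.8234 vs commanded 9.8234 ⇒ taut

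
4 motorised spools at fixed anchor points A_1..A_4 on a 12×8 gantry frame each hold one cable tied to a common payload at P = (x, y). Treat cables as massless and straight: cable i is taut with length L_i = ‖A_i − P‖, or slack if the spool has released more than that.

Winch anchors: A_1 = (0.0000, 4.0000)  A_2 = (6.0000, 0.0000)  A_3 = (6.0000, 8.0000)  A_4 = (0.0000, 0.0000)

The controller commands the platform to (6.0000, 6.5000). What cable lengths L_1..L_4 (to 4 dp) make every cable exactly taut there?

(6.5000, 6.5000, 1.5000, 8.8459)

cable 1: Δx=-6.0000, Δy=-2.5000; L_1 = √(Δx²+Δy²) = 6.5000
cable 2: Δx=0.0000, Δy=-6.5000; L_2 = √(Δx²+Δy²) = 6.5000
cable 3: Δx=0.0000, Δy=1.5000; L_3 = √(Δx²+Δy²) = 1.5000
cable 4: Δx=-6.0000, Δy=-6.5000; L_4 = √(Δx²+Δy²) = 8.8459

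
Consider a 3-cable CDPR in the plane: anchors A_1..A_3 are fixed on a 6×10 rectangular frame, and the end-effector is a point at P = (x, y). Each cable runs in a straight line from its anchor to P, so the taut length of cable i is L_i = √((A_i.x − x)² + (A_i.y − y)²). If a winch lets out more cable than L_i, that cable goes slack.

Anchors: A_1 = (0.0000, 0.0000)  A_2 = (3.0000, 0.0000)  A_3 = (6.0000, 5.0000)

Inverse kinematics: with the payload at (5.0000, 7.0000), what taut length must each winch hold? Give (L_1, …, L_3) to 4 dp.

cable 1: Δx=-5.0000, Δy=-7.0000; L_1 = √(Δx²+Δy²) = 8.6023
cable 2: Δx=-2.0000, Δy=-7.0000; L_2 = √(Δx²+Δy²) = 7.2801
cable 3: Δx=1.0000, Δy=-2.0000; L_3 = √(Δx²+Δy²) = 2.2361

(8.6023, 7.2801, 2.2361)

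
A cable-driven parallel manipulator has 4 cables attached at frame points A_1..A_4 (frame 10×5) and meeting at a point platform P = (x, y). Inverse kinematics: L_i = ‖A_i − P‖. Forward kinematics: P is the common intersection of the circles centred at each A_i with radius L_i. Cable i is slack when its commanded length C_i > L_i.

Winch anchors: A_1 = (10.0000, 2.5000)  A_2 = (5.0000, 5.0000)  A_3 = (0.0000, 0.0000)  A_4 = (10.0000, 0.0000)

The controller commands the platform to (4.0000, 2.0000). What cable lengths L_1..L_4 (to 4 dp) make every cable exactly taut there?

(6.0208, 3.1623, 4.4721, 6.3246)

cable 1: Δx=6.0000, Δy=0.5000; L_1 = √(Δx²+Δy²) = 6.0208
cable 2: Δx=1.0000, Δy=3.0000; L_2 = √(Δx²+Δy²) = 3.1623
cable 3: Δx=-4.0000, Δy=-2.0000; L_3 = √(Δx²+Δy²) = 4.4721
cable 4: Δx=6.0000, Δy=-2.0000; L_4 = √(Δx²+Δy²) = 6.3246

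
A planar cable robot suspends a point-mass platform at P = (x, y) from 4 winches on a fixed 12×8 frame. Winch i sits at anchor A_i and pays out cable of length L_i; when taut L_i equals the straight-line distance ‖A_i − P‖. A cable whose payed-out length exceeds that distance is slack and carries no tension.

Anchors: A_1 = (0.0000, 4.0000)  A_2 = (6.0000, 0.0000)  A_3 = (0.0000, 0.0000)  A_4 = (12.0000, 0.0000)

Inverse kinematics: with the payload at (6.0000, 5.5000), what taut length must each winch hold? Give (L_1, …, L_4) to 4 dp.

(6.1847, 5.5000, 8.1394, 8.1394)

L_1: Δ = A_1−P = (-6.0000, -1.5000) → ‖Δ‖ = √38.2500 = 6.1847
L_2: Δ = A_2−P = (0.0000, -5.5000) → ‖Δ‖ = √30.2500 = 5.5000
L_3: Δ = A_3−P = (-6.0000, -5.5000) → ‖Δ‖ = √66.2500 = 8.1394
L_4: Δ = A_4−P = (6.0000, -5.5000) → ‖Δ‖ = √66.2500 = 8.1394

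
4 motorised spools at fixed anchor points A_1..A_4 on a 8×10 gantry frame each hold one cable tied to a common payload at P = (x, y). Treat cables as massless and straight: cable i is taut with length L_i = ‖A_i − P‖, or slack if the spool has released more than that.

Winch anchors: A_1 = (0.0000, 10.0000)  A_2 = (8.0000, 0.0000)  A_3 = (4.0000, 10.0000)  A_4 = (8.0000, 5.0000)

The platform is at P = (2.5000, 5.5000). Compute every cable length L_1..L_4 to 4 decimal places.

L_1 = √((0.0000−2.5000)² + (10.0000−5.5000)²) = 5.1478
L_2 = √((8.0000−2.5000)² + (0.0000−5.5000)²) = 7.7782
L_3 = √((4.0000−2.5000)² + (10.0000−5.5000)²) = 4.7434
L_4 = √((8.0000−2.5000)² + (5.0000−5.5000)²) = 5.5227

(5.1478, 7.7782, 4.7434, 5.5227)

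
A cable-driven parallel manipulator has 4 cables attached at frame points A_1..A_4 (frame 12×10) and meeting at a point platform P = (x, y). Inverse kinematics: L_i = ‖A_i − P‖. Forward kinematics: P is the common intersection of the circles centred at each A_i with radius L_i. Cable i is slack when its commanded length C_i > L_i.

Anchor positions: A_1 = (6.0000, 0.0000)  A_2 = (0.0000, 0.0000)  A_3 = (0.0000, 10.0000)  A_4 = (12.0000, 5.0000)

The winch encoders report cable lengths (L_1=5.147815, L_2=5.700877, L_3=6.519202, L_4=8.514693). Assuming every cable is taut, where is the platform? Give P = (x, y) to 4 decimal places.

(3.5000, 4.5000)

circle eqns → linear via eq_j − eq_1; set k_j = A_j·A_j − L_j²
k_1 = 36.0000+0.0000−26.5000 = 9.5000
12.0000·x + 0.0000·y = k_1−k_2 = 42.0000
12.0000·x − 20.0000·y = k_1−k_3 = -48.0000
-12.0000·x − 10.0000·y = k_1−k_4 = -87.0000
solve first two rows → x=3.5000, y=4.5000
check cable 4: ‖A_4−P‖² = 72.5000 ≈ L_4² = 72.5000 ✓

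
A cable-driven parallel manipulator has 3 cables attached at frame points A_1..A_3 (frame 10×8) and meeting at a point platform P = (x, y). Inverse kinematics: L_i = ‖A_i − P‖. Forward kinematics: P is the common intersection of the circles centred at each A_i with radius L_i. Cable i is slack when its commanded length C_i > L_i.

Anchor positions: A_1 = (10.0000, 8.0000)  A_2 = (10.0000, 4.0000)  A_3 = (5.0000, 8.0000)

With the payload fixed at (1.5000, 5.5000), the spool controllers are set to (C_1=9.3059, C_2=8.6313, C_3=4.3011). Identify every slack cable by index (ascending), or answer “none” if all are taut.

cable 1: √((8.5000)²+(2.5000)²)=8.8600, C_1=9.3059: slack
cable 2: √((8.5000)²+(-1.5000)²)=8.6313, C_2=8.6313: taut
cable 3: √((3.5000)²+(2.5000)²)=4.3012, C_3=4.3011: taut

1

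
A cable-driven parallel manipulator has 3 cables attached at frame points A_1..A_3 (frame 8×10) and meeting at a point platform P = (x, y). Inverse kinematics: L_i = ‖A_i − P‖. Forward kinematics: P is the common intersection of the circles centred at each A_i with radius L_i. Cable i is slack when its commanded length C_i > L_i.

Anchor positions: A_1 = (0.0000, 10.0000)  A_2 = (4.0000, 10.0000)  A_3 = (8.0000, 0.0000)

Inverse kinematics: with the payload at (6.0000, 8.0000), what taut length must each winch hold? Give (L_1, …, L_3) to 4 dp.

(6.3246, 2.8284, 8.2462)

L_1: Δ = A_1−P = (-6.0000, 2.0000) → ‖Δ‖ = √40.0000 = 6.3246
L_2: Δ = A_2−P = (-2.0000, 2.0000) → ‖Δ‖ = √8.0000 = 2.8284
L_3: Δ = A_3−P = (2.0000, -8.0000) → ‖Δ‖ = √68.0000 = 8.2462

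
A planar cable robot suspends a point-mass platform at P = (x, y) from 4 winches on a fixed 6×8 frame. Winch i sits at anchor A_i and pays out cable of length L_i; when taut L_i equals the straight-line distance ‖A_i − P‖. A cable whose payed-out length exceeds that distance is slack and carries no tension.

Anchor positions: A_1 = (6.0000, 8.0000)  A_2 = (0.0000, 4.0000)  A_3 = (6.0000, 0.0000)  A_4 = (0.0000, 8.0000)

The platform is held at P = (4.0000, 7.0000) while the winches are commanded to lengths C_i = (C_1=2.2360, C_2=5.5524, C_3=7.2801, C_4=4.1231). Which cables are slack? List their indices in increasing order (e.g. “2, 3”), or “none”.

2

cable 1: L_1 = ‖A_1−P‖ = 2.2361;  C_1 = 2.2360 → taut
cable 2: L_2 = ‖A_2−P‖ = 5.0000;  C_2 = 5.5524 → slack
cable 3: L_3 = ‖A_3−P‖ = 7.2801;  C_3 = 7.2801 → taut
cable 4: L_4 = ‖A_4−P‖ = 4.1231;  C_4 = 4.1231 → taut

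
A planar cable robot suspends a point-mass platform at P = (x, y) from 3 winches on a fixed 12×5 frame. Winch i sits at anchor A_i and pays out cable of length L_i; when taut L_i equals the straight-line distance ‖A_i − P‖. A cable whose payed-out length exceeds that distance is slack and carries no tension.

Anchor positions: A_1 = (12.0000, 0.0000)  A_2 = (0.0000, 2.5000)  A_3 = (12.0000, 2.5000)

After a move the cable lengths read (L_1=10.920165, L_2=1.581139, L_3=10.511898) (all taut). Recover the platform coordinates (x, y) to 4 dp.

expand ‖A_i−P‖²=L_i² and subtract eq 1 (q_i ≔ ‖A_i‖²−L_i²)
q_1 = 144.0000+0.0000−119.2500 = 24.7500
eq1−eq2 → [24.0000  -5.0000]·P = 21.0000
eq1−eq3 → [0.0000  -5.0000]·P = -15.0000
2×2 solve → P = (1.5000, 3.0000)

(1.5000, 3.0000)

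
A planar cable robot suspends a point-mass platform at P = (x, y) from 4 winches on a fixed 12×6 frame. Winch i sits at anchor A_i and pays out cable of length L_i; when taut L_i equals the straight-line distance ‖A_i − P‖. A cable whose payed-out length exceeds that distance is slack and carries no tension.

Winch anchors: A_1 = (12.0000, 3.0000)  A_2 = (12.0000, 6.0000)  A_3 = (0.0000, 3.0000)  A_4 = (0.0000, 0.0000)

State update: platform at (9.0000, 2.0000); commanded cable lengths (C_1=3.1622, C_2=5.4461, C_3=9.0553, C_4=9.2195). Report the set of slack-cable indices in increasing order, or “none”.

2

cable 1: L_1 = ‖A_1−P‖ = 3.1623;  C_1 = 3.1622 → taut
cable 2: L_2 = ‖A_2−P‖ = 5.0000;  C_2 = 5.4461 → slack
cable 3: L_3 = ‖A_3−P‖ = 9.0554;  C_3 = 9.0553 → taut
cable 4: L_4 = ‖A_4−P‖ = 9.2195;  C_4 = 9.2195 → taut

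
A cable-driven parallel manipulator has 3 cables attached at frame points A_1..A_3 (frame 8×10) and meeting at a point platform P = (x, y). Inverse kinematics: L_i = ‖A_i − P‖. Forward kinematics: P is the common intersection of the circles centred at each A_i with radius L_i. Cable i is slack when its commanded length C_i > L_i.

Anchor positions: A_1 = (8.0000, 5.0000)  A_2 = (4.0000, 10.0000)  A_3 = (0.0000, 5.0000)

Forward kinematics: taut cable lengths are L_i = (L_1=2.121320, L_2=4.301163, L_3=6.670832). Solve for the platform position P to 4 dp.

(6.5000, 6.5000)

circle eqns → linear via eq_j − eq_1; set c_j = A_j·A_j − L_j²
c_1 = 64.0000+25.0000−4.5000 = 84.5000
8.0000·x − 10.0000·y = c_1−c_2 = -13.0000
16.0000·x + 0.0000·y = c_1−c_3 = 104.0000
solve first two rows → x=6.5000, y=6.5000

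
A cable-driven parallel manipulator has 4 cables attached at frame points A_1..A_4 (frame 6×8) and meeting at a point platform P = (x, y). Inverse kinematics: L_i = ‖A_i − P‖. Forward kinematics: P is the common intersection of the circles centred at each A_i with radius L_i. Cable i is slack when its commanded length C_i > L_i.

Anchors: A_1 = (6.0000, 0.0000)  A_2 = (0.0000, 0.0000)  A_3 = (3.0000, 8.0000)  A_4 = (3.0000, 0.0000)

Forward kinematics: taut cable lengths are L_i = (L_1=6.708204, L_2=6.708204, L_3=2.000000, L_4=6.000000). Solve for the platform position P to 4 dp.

circle eqns → linear via eq_j − eq_1; set c_j = A_j·A_j − L_j²
c_1 = 36.0000+0.0000−45.0000 = -9.0000
12.0000·x + 0.0000·y = c_1−c_2 = 36.0000
6.0000·x − 16.0000·y = c_1−c_3 = -78.0000
6.0000·x + 0.0000·y = c_1−c_4 = 18.0000
solve first two rows → x=3.0000, y=6.0000
check cable 4: ‖A_4−P‖² = 36.0000 ≈ L_4² = 36.0000 ✓

(3.0000, 6.0000)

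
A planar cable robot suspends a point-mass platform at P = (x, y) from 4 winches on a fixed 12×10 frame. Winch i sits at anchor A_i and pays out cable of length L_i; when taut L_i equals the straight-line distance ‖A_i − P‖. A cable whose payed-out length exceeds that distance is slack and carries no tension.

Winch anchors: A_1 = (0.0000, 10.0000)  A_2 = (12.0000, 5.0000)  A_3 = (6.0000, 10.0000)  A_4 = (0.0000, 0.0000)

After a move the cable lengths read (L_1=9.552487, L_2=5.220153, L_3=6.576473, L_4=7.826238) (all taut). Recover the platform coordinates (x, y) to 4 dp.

circle eqns → linear via eq_j − eq_1; set q_j = A_j·A_j − L_j²
q_1 = 0.0000+100.0000−91.2500 = 8.7500
-24.0000·x + 10.0000·y = q_1−q_2 = -133.0000
-12.0000·x + 0.0000·y = q_1−q_3 = -84.0000
0.0000·x + 20.0000·y = q_1−q_4 = 70.0000
solve first two rows → x=7.0000, y=3.5000
check cable 4: ‖A_4−P‖² = 61.2500 ≈ L_4² = 61.2500 ✓

(7.0000, 3.5000)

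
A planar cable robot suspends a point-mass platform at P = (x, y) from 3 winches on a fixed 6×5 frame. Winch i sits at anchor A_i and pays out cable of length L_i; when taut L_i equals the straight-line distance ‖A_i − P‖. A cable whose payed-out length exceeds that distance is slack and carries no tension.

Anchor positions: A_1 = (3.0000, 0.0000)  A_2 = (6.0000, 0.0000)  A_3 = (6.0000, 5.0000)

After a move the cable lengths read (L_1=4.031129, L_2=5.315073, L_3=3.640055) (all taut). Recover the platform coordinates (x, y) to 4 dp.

(2.5000, 4.0000)

circle eqns → linear via eq_j − eq_1; set c_j = A_j·A_j − L_j²
c_1 = 9.0000+0.0000−16.2500 = -7.2500
-6.0000·x + 0.0000·y = c_1−c_2 = -15.0000
-6.0000·x − 10.0000·y = c_1−c_3 = -55.0000
solve first two rows → x=2.5000, y=4.0000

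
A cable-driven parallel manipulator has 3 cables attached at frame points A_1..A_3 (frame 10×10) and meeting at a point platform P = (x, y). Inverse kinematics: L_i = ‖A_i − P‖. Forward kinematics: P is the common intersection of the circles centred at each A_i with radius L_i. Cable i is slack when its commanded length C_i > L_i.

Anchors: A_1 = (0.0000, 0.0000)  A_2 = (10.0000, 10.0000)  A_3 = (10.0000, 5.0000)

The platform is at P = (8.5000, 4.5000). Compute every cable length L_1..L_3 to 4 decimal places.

L_1 = √((0.0000−8.5000)² + (0.0000−4.5000)²) = 9.6177
L_2 = √((10.0000−8.5000)² + (10.0000−4.5000)²) = 5.7009
L_3 = √((10.0000−8.5000)² + (5.0000−4.5000)²) = 1.5811

(9.6177, 5.7009, 1.5811)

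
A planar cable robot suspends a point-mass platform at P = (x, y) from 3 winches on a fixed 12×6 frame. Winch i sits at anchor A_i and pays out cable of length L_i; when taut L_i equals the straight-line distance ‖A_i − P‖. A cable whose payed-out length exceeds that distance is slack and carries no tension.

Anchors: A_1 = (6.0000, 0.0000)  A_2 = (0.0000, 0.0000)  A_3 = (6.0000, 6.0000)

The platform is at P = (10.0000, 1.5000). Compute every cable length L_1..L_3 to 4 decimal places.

(4.2720, 10.1119, 6.0208)

L_1: Δ = A_1−P = (-4.0000, -1.5000) → ‖Δ‖ = √18.2500 = 4.2720
L_2: Δ = A_2−P = (-10.0000, -1.5000) → ‖Δ‖ = √102.2500 = 10.1119
L_3: Δ = A_3−P = (-4.0000, 4.5000) → ‖Δ‖ = √36.2500 = 6.0208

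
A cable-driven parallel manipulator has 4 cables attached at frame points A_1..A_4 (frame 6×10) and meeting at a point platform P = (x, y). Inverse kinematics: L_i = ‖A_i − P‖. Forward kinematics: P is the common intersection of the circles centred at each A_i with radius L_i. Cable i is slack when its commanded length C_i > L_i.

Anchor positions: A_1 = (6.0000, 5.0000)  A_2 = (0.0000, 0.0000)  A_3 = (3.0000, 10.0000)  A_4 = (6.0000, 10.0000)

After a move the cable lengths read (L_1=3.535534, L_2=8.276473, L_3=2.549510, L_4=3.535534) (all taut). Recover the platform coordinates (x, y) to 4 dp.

each cable: (A_i−P)·(A_i−P) = L_i²; let k_i = ‖A_i‖²−L_i²
k_1 = 36.0000+25.0000−12.5000 = 48.5000
row 1: 12.0000x + 10.0000y = 117.0000  (k_2=-68.5000)
row 2: 6.0000x − 10.0000y = -54.0000  (k_3=102.5000)
row 3: 0.0000x − 10.0000y = -75.0000  (k_4=123.5000)
Cramer on rows 1–2 → x = 3.5000, y = 7.5000
check cable 4: ‖A_4−P‖² = 12.5000 ≈ L_4² = 12.5000 ✓

(3.5000, 7.5000)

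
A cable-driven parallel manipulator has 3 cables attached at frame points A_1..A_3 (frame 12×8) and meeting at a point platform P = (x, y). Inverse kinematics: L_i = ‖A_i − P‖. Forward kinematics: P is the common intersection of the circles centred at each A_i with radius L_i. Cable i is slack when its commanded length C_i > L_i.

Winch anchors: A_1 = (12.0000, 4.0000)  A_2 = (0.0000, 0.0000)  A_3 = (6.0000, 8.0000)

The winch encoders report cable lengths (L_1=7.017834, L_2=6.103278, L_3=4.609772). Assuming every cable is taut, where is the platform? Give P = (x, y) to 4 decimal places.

circle eqns → linear via eq_j − eq_1; set k_j = A_j·A_j − L_j²
k_1 = 144.0000+16.0000−49.2500 = 110.7500
24.0000·x + 8.0000·y = k_1−k_2 = 148.0000
12.0000·x − 8.0000·y = k_1−k_3 = 32.0000
solve first two rows → x=5.0000, y=3.5000

(5.0000, 3.5000)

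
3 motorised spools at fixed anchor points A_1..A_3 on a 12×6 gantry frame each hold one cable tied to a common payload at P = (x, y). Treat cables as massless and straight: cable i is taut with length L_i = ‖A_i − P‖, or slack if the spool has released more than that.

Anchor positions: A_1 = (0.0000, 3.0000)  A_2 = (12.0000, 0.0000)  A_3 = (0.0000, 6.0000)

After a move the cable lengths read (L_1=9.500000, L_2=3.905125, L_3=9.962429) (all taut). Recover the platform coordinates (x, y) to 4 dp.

each cable: (A_i−P)·(A_i−P) = L_i²; let q_i = ‖A_i‖²−L_i²
q_1 = 0.0000+9.0000−90.2500 = -81.2500
row 1: -24.0000x + 6.0000y = -210.0000  (q_2=128.7500)
row 2: 0.0000x − 6.0000y = -18.0000  (q_3=-63.2500)
Cramer on rows 1–2 → x = 9.5000, y = 3.0000

(9.5000, 3.0000)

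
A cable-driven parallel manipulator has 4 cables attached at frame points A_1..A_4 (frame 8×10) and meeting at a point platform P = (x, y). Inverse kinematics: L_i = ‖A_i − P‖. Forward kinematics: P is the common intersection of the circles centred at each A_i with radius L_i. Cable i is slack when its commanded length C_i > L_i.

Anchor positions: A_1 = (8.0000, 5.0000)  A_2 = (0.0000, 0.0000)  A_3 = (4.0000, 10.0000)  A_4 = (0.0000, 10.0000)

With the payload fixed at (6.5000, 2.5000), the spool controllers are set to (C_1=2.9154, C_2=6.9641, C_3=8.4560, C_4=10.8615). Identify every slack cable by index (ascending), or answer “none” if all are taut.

3, 4

i=1: geometric 2.9155 vs commanded 2.9154 ⇒ taut
i=2: geometric 6.9642 vs commanded 6.9641 ⇒ taut
i=3: geometric 7.9057 vs commanded 8.4560 ⇒ slack
i=4: geometric 9.9247 vs commanded 10.8615 ⇒ slack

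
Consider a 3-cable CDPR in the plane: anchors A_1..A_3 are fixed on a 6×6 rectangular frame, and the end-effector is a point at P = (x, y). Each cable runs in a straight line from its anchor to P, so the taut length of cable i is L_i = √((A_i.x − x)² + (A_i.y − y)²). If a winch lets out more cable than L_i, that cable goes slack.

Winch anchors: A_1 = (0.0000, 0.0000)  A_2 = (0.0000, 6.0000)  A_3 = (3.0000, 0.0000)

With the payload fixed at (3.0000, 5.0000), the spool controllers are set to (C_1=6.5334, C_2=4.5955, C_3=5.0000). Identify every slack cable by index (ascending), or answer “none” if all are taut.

i=1: geometric 5.8310 vs commanded 6.5334 ⇒ slack
i=2: geometric 3.1623 vs commanded 4.5955 ⇒ slack
i=3: geometric 5.0000 vs commanded 5.0000 ⇒ taut

1, 2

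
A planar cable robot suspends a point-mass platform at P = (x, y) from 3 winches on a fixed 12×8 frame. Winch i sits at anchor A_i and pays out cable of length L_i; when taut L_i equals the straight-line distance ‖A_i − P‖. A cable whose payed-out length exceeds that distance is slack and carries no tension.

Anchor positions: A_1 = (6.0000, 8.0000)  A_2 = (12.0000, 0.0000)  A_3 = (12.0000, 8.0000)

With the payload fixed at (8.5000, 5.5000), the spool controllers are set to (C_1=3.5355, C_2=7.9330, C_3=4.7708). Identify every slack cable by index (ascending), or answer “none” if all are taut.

2, 3

i=1: geometric 3.5355 vs commanded 3.5355 ⇒ taut
i=2: geometric 6.5192 vs commanded 7.9330 ⇒ slack
i=3: geometric 4.3012 vs commanded 4.7708 ⇒ slack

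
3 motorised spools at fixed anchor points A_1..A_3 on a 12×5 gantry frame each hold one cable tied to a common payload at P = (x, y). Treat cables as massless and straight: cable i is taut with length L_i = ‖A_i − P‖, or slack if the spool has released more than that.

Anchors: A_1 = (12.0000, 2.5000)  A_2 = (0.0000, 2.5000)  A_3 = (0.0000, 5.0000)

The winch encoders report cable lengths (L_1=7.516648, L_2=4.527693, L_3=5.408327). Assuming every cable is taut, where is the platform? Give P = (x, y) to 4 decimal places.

each cable: (A_i−P)·(A_i−P) = L_i²; let k_i = ‖A_i‖²−L_i²
k_1 = 144.0000+6.2500−56.5000 = 93.7500
row 1: 24.0000x + 0.0000y = 108.0000  (k_2=-14.2500)
row 2: 24.0000x − 5.0000y = 98.0000  (k_3=-4.2500)
Cramer on rows 1–2 → x = 4.5000, y = 2.0000

(4.5000, 2.0000)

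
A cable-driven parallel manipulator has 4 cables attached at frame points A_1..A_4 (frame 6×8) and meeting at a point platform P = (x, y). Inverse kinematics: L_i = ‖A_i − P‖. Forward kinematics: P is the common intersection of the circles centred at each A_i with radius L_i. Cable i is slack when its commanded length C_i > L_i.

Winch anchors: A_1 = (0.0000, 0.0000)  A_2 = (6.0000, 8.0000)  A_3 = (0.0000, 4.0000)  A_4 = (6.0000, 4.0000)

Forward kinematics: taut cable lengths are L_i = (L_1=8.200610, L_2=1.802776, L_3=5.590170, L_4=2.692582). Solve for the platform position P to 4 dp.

each cable: (A_i−P)·(A_i−P) = L_i²; let c_i = ‖A_i‖²−L_i²
c_1 = 0.0000+0.0000−67.2500 = -67.2500
row 1: -12.0000x − 16.0000y = -164.0000  (c_2=96.7500)
row 2: 0.0000x − 8.0000y = -52.0000  (c_3=-15.2500)
row 3: -12.0000x − 8.0000y = -112.0000  (c_4=44.7500)
Cramer on rows 1–2 → x = 5.0000, y = 6.5000
check cable 4: ‖A_4−P‖² = 7.2500 ≈ L_4² = 7.2500 ✓

(5.0000, 6.5000)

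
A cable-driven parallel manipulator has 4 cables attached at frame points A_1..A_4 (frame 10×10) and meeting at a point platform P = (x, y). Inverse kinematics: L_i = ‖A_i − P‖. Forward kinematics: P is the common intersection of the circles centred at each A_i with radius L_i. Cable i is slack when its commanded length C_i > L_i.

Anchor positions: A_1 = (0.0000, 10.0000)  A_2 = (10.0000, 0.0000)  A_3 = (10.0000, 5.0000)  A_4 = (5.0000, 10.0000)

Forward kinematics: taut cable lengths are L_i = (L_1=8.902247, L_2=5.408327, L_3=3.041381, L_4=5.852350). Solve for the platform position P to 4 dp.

each cable: (A_i−P)·(A_i−P) = L_i²; let k_i = ‖A_i‖²−L_i²
k_1 = 0.0000+100.0000−79.2500 = 20.7500
row 1: -20.0000x + 20.0000y = -50.0000  (k_2=70.7500)
row 2: -20.0000x + 10.0000y = -95.0000  (k_3=115.7500)
row 3: -10.0000x + 0.0000y = -70.0000  (k_4=90.7500)
Cramer on rows 1–2 → x = 7.0000, y = 4.5000
check cable 4: ‖A_4−P‖² = 34.2500 ≈ L_4² = 34.2500 ✓

(7.0000, 4.5000)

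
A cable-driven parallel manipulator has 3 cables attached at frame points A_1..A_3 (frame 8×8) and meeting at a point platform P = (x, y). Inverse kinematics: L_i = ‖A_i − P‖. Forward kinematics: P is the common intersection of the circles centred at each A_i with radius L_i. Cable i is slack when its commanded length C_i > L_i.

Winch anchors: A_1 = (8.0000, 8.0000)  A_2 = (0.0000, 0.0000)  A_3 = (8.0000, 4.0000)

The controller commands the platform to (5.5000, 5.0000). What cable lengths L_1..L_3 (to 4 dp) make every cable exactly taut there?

L_1: Δ = A_1−P = (2.5000, 3.0000) → ‖Δ‖ = √15.2500 = 3.9051
L_2: Δ = A_2−P = (-5.5000, -5.0000) → ‖Δ‖ = √55.2500 = 7.4330
L_3: Δ = A_3−P = (2.5000, -1.0000) → ‖Δ‖ = √7.2500 = 2.6926

(3.9051, 7.4330, 2.6926)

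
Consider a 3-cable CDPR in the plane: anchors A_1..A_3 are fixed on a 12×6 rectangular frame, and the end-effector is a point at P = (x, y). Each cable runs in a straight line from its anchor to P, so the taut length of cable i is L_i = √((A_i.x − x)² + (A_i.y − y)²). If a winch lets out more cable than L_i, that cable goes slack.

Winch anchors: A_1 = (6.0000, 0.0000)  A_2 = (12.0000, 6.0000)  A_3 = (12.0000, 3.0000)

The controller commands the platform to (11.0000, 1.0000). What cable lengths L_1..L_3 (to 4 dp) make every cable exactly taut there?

L_1 = √((6.0000−11.0000)² + (0.0000−1.0000)²) = 5.0990
L_2 = √((12.0000−11.0000)² + (6.0000−1.0000)²) = 5.0990
L_3 = √((12.0000−11.0000)² + (3.0000−1.0000)²) = 2.2361

(5.0990, 5.0990, 2.2361)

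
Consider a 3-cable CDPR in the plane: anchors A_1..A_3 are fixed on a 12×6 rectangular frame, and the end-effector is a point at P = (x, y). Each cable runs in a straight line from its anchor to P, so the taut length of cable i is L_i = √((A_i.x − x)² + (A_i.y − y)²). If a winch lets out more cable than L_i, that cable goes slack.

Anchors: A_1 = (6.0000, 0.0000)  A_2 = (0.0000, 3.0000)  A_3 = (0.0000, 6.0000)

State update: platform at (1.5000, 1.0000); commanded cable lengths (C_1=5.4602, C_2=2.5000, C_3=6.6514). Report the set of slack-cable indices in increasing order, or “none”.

cable 1: √((4.5000)²+(-1.0000)²)=4.6098, C_1=5.4602: slack
cable 2: √((-1.5000)²+(2.0000)²)=2.5000, C_2=2.5000: taut
cable 3: √((-1.5000)²+(5.0000)²)=5.2202, C_3=6.6514: slack

1, 3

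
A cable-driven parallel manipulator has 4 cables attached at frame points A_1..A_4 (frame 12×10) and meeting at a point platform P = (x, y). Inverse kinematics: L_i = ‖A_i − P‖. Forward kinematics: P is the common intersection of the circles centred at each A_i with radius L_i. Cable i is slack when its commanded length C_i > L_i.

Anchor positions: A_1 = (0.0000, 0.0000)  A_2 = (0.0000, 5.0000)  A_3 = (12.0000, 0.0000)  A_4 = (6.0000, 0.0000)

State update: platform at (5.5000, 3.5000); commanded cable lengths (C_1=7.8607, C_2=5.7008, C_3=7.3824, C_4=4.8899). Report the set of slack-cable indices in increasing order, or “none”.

i=1: geometric 6.5192 vs commanded 7.8607 ⇒ slack
i=2: geometric 5.7009 vs commanded 5.7008 ⇒ taut
i=3: geometric 7.3824 vs commanded 7.3824 ⇒ taut
i=4: geometric 3.5355 vs commanded 4.8899 ⇒ slack

1, 4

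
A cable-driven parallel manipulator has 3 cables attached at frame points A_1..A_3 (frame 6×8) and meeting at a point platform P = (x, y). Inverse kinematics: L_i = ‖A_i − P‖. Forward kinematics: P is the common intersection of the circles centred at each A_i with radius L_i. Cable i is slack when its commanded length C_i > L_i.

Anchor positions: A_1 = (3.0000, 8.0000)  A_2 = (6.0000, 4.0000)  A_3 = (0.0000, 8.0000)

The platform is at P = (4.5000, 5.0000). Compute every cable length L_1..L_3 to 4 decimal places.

L_1: Δ = A_1−P = (-1.5000, 3.0000) → ‖Δ‖ = √11.2500 = 3.3541
L_2: Δ = A_2−P = (1.5000, -1.0000) → ‖Δ‖ = √3.2500 = 1.8028
L_3: Δ = A_3−P = (-4.5000, 3.0000) → ‖Δ‖ = √29.2500 = 5.4083

(3.3541, 1.8028, 5.4083)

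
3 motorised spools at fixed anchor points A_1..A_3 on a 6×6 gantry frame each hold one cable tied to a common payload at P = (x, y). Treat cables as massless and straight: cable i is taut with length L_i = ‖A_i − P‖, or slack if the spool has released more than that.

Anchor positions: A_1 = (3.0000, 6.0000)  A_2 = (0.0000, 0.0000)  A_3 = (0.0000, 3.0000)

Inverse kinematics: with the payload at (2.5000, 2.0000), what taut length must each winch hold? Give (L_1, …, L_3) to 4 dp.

L_1: Δ = A_1−P = (0.5000, 4.0000) → ‖Δ‖ = √16.2500 = 4.0311
L_2: Δ = A_2−P = (-2.5000, -2.0000) → ‖Δ‖ = √10.2500 = 3.2016
L_3: Δ = A_3−P = (-2.5000, 1.0000) → ‖Δ‖ = √7.2500 = 2.6926

(4.0311, 3.2016, 2.6926)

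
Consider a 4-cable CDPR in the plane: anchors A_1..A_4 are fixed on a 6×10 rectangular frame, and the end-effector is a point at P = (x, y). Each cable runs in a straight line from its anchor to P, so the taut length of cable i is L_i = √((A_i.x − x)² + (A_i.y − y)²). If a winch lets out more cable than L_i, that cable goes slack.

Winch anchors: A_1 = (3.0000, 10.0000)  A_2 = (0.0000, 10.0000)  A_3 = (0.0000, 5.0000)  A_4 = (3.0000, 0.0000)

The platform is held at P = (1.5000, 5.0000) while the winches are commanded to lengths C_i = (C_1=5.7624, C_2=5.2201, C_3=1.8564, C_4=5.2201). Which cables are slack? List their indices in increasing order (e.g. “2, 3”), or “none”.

1, 3

cable 1: L_1 = ‖A_1−P‖ = 5.2202;  C_1 = 5.7624 → slack
cable 2: L_2 = ‖A_2−P‖ = 5.2202;  C_2 = 5.2201 → taut
cable 3: L_3 = ‖A_3−P‖ = 1.5000;  C_3 = 1.8564 → slack
cable 4: L_4 = ‖A_4−P‖ = 5.2202;  C_4 = 5.2201 → taut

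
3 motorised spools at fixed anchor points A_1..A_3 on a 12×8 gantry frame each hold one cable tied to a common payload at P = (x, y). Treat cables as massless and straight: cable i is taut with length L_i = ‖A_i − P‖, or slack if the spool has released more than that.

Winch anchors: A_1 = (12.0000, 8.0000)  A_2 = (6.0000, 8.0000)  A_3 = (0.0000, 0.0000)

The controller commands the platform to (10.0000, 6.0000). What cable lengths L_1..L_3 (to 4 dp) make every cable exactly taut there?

L_1 = √((12.0000−10.0000)² + (8.0000−6.0000)²) = 2.8284
L_2 = √((6.0000−10.0000)² + (8.0000−6.0000)²) = 4.4721
L_3 = √((0.0000−10.0000)² + (0.0000−6.0000)²) = 11.6619

(2.8284, 4.4721, 11.6619)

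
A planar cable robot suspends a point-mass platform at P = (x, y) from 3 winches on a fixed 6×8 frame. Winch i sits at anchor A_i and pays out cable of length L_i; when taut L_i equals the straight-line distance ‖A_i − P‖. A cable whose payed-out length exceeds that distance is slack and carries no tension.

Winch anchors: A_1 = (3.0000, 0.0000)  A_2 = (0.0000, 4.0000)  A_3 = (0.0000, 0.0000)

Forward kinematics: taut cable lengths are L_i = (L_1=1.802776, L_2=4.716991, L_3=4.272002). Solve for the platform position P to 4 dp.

(4.0000, 1.5000)

circle eqns → linear via eq_j − eq_1; set q_j = A_j·A_j − L_j²
q_1 = 9.0000+0.0000−3.2500 = 5.7500
6.0000·x − 8.0000·y = q_1−q_2 = 12.0000
6.0000·x + 0.0000·y = q_1−q_3 = 24.0000
solve first two rows → x=4.0000, y=1.5000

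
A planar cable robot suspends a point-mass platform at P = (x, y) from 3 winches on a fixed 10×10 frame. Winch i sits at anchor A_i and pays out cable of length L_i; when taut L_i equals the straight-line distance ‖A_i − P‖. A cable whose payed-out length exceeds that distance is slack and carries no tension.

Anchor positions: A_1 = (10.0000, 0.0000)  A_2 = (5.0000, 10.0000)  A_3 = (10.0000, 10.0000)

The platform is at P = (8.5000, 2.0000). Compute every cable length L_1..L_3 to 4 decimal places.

cable 1: Δx=1.5000, Δy=-2.0000; L_1 = √(Δx²+Δy²) = 2.5000
cable 2: Δx=-3.5000, Δy=8.0000; L_2 = √(Δx²+Δy²) = 8.7321
cable 3: Δx=1.5000, Δy=8.0000; L_3 = √(Δx²+Δy²) = 8.1394

(2.5000, 8.7321, 8.1394)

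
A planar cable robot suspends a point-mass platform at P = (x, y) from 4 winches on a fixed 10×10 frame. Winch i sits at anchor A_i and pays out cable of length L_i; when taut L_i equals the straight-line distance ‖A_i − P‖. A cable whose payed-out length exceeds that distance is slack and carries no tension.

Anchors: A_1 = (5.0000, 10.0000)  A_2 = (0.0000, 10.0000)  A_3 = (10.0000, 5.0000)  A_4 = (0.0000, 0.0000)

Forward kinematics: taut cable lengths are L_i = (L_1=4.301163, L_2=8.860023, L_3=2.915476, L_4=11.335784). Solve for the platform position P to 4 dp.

each cable: (A_i−P)·(A_i−P) = L_i²; let k_i = ‖A_i‖²−L_i²
k_1 = 25.0000+100.0000−18.5000 = 106.5000
row 1: 10.0000x + 0.0000y = 85.0000  (k_2=21.5000)
row 2: -10.0000x + 10.0000y = -10.0000  (k_3=116.5000)
row 3: 10.0000x + 20.0000y = 235.0000  (k_4=-128.5000)
Cramer on rows 1–2 → x = 8.5000, y = 7.5000
check cable 4: ‖A_4−P‖² = 128.5000 ≈ L_4² = 128.5000 ✓

(8.5000, 7.5000)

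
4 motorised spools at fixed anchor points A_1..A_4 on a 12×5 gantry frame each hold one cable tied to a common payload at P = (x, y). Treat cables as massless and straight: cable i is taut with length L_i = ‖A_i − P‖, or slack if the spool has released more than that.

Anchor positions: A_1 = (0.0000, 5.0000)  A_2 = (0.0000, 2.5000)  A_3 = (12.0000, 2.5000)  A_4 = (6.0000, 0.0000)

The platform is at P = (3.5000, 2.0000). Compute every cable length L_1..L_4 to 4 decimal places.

L_1: Δ = A_1−P = (-3.5000, 3.0000) → ‖Δ‖ = √21.2500 = 4.6098
L_2: Δ = A_2−P = (-3.5000, 0.5000) → ‖Δ‖ = √12.5000 = 3.5355
L_3: Δ = A_3−P = (8.5000, 0.5000) → ‖Δ‖ = √72.5000 = 8.5147
L_4: Δ = A_4−P = (2.5000, -2.0000) → ‖Δ‖ = √10.2500 = 3.2016

(4.6098, 3.5355, 8.5147, 3.2016)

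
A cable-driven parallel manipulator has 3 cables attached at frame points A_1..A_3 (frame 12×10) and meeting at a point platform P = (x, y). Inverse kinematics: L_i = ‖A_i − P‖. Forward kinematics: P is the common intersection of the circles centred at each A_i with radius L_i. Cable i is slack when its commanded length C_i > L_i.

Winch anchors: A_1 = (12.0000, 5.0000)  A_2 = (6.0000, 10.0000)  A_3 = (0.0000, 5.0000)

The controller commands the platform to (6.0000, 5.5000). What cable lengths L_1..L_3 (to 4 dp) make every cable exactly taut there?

(6.0208, 4.5000, 6.0208)

L_1 = √((12.0000−6.0000)² + (5.0000−5.5000)²) = 6.0208
L_2 = √((6.0000−6.0000)² + (10.0000−5.5000)²) = 4.5000
L_3 = √((0.0000−6.0000)² + (5.0000−5.5000)²) = 6.0208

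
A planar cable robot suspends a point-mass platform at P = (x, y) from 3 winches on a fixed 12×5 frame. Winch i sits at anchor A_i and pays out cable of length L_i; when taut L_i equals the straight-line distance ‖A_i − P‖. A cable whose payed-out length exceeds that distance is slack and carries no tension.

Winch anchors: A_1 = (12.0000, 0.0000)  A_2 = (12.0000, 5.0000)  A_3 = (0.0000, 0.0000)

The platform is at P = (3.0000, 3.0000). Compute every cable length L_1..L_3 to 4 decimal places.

(9.4868, 9.2195, 4.2426)

L_1: Δ = A_1−P = (9.0000, -3.0000) → ‖Δ‖ = √90.0000 = 9.4868
L_2: Δ = A_2−P = (9.0000, 2.0000) → ‖Δ‖ = √85.0000 = 9.2195
L_3: Δ = A_3−P = (-3.0000, -3.0000) → ‖Δ‖ = √18.0000 = 4.2426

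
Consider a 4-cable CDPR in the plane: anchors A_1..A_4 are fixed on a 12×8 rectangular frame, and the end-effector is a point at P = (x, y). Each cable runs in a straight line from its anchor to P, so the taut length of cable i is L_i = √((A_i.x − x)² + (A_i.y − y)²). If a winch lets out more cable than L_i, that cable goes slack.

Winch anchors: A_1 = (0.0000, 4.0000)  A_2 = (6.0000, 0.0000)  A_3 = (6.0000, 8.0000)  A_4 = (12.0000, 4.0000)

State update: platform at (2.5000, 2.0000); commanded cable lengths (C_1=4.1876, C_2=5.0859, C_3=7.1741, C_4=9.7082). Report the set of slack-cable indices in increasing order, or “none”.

1, 2, 3

i=1: geometric 3.2016 vs commanded 4.1876 ⇒ slack
i=2: geometric 4.0311 vs commanded 5.0859 ⇒ slack
i=3: geometric 6.9462 vs commanded 7.1741 ⇒ slack
i=4: geometric 9.7082 vs commanded 9.7082 ⇒ taut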